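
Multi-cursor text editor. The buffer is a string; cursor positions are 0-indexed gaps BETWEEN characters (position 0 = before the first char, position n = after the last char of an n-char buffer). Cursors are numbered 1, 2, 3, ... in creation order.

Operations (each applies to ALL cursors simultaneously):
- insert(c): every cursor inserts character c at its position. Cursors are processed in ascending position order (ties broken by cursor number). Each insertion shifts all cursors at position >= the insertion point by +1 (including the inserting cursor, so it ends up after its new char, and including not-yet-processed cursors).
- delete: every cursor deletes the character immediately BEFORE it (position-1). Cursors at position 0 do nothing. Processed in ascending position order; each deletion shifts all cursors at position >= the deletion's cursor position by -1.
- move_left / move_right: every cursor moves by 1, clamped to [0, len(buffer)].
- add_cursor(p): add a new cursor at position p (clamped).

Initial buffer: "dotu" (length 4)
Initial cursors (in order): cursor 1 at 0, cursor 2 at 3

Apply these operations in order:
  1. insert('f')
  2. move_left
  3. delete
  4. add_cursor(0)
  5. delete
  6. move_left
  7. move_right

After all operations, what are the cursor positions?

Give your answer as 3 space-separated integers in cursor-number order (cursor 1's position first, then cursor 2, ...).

Answer: 1 2 1

Derivation:
After op 1 (insert('f')): buffer="fdotfu" (len 6), cursors c1@1 c2@5, authorship 1...2.
After op 2 (move_left): buffer="fdotfu" (len 6), cursors c1@0 c2@4, authorship 1...2.
After op 3 (delete): buffer="fdofu" (len 5), cursors c1@0 c2@3, authorship 1..2.
After op 4 (add_cursor(0)): buffer="fdofu" (len 5), cursors c1@0 c3@0 c2@3, authorship 1..2.
After op 5 (delete): buffer="fdfu" (len 4), cursors c1@0 c3@0 c2@2, authorship 1.2.
After op 6 (move_left): buffer="fdfu" (len 4), cursors c1@0 c3@0 c2@1, authorship 1.2.
After op 7 (move_right): buffer="fdfu" (len 4), cursors c1@1 c3@1 c2@2, authorship 1.2.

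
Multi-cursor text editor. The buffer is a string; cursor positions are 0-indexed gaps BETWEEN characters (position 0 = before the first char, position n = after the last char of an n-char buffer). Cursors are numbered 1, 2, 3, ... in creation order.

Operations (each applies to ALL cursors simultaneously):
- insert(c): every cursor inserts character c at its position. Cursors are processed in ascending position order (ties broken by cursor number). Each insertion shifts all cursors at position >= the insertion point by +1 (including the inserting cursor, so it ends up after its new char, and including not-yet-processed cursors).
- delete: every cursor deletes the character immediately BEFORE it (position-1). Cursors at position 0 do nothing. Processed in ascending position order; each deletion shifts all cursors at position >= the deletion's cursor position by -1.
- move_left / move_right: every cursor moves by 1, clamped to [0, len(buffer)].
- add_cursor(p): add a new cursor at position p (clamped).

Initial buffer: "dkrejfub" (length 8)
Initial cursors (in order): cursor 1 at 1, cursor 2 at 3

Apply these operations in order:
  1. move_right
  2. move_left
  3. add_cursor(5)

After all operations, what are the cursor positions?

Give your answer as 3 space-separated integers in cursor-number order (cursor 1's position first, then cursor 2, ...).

After op 1 (move_right): buffer="dkrejfub" (len 8), cursors c1@2 c2@4, authorship ........
After op 2 (move_left): buffer="dkrejfub" (len 8), cursors c1@1 c2@3, authorship ........
After op 3 (add_cursor(5)): buffer="dkrejfub" (len 8), cursors c1@1 c2@3 c3@5, authorship ........

Answer: 1 3 5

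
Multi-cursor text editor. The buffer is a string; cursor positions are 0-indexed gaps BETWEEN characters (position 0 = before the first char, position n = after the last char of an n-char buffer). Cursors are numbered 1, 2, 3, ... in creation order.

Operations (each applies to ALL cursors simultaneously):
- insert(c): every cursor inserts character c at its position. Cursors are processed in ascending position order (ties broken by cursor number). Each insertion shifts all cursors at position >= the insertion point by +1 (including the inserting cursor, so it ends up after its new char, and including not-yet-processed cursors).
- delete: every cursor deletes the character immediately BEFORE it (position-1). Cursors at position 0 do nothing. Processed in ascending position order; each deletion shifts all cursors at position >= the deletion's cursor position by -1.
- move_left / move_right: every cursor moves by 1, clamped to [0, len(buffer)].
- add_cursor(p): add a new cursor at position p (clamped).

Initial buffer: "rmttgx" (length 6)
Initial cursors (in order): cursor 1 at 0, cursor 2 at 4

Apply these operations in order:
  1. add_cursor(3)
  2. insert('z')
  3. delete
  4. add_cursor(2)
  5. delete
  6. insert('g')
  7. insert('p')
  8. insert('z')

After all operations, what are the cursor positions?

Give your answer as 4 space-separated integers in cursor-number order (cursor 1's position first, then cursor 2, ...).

After op 1 (add_cursor(3)): buffer="rmttgx" (len 6), cursors c1@0 c3@3 c2@4, authorship ......
After op 2 (insert('z')): buffer="zrmtztzgx" (len 9), cursors c1@1 c3@5 c2@7, authorship 1...3.2..
After op 3 (delete): buffer="rmttgx" (len 6), cursors c1@0 c3@3 c2@4, authorship ......
After op 4 (add_cursor(2)): buffer="rmttgx" (len 6), cursors c1@0 c4@2 c3@3 c2@4, authorship ......
After op 5 (delete): buffer="rgx" (len 3), cursors c1@0 c2@1 c3@1 c4@1, authorship ...
After op 6 (insert('g')): buffer="grggggx" (len 7), cursors c1@1 c2@5 c3@5 c4@5, authorship 1.234..
After op 7 (insert('p')): buffer="gprgggpppgx" (len 11), cursors c1@2 c2@9 c3@9 c4@9, authorship 11.234234..
After op 8 (insert('z')): buffer="gpzrgggpppzzzgx" (len 15), cursors c1@3 c2@13 c3@13 c4@13, authorship 111.234234234..

Answer: 3 13 13 13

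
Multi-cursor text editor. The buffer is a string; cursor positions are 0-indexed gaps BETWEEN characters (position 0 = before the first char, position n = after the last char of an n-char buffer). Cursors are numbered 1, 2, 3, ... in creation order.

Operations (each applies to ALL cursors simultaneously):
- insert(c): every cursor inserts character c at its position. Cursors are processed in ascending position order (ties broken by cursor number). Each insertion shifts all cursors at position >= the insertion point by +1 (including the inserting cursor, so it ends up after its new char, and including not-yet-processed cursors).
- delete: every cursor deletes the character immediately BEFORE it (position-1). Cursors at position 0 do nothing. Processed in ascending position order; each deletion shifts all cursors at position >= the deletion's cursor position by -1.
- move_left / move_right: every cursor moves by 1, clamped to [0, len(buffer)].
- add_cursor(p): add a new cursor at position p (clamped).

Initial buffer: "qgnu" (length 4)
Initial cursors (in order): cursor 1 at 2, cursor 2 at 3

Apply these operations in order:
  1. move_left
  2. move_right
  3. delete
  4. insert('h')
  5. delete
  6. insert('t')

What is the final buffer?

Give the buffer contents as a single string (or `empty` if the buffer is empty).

Answer: qttu

Derivation:
After op 1 (move_left): buffer="qgnu" (len 4), cursors c1@1 c2@2, authorship ....
After op 2 (move_right): buffer="qgnu" (len 4), cursors c1@2 c2@3, authorship ....
After op 3 (delete): buffer="qu" (len 2), cursors c1@1 c2@1, authorship ..
After op 4 (insert('h')): buffer="qhhu" (len 4), cursors c1@3 c2@3, authorship .12.
After op 5 (delete): buffer="qu" (len 2), cursors c1@1 c2@1, authorship ..
After op 6 (insert('t')): buffer="qttu" (len 4), cursors c1@3 c2@3, authorship .12.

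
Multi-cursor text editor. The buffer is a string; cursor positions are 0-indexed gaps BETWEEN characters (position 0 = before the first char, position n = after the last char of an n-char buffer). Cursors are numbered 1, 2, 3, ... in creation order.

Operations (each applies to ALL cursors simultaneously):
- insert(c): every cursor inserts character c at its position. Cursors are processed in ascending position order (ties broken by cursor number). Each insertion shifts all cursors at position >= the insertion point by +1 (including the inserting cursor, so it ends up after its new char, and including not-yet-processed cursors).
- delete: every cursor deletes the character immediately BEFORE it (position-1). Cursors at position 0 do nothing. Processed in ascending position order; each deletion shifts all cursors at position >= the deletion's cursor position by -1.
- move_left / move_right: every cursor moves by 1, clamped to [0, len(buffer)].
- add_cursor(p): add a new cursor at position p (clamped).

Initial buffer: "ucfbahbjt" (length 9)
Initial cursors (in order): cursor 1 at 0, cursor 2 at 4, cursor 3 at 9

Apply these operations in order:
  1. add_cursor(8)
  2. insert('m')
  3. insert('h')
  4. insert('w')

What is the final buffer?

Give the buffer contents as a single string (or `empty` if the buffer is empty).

After op 1 (add_cursor(8)): buffer="ucfbahbjt" (len 9), cursors c1@0 c2@4 c4@8 c3@9, authorship .........
After op 2 (insert('m')): buffer="mucfbmahbjmtm" (len 13), cursors c1@1 c2@6 c4@11 c3@13, authorship 1....2....4.3
After op 3 (insert('h')): buffer="mhucfbmhahbjmhtmh" (len 17), cursors c1@2 c2@8 c4@14 c3@17, authorship 11....22....44.33
After op 4 (insert('w')): buffer="mhwucfbmhwahbjmhwtmhw" (len 21), cursors c1@3 c2@10 c4@17 c3@21, authorship 111....222....444.333

Answer: mhwucfbmhwahbjmhwtmhw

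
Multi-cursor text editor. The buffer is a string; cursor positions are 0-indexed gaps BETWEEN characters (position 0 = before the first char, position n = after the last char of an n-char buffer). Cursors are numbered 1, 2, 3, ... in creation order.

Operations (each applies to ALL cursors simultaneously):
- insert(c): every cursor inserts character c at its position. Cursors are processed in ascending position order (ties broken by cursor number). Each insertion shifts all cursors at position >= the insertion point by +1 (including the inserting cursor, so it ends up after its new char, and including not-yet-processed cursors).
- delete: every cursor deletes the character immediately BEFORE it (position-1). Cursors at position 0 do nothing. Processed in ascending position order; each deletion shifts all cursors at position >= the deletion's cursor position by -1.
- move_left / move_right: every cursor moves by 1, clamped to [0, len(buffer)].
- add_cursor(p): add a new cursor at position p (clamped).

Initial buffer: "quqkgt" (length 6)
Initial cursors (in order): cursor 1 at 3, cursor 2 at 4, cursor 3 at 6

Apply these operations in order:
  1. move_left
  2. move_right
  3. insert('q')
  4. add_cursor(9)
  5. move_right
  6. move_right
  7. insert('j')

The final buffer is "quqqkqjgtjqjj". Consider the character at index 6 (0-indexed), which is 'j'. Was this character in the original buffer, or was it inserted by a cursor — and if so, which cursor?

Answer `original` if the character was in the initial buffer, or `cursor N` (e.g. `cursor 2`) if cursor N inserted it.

After op 1 (move_left): buffer="quqkgt" (len 6), cursors c1@2 c2@3 c3@5, authorship ......
After op 2 (move_right): buffer="quqkgt" (len 6), cursors c1@3 c2@4 c3@6, authorship ......
After op 3 (insert('q')): buffer="quqqkqgtq" (len 9), cursors c1@4 c2@6 c3@9, authorship ...1.2..3
After op 4 (add_cursor(9)): buffer="quqqkqgtq" (len 9), cursors c1@4 c2@6 c3@9 c4@9, authorship ...1.2..3
After op 5 (move_right): buffer="quqqkqgtq" (len 9), cursors c1@5 c2@7 c3@9 c4@9, authorship ...1.2..3
After op 6 (move_right): buffer="quqqkqgtq" (len 9), cursors c1@6 c2@8 c3@9 c4@9, authorship ...1.2..3
After op 7 (insert('j')): buffer="quqqkqjgtjqjj" (len 13), cursors c1@7 c2@10 c3@13 c4@13, authorship ...1.21..2334
Authorship (.=original, N=cursor N): . . . 1 . 2 1 . . 2 3 3 4
Index 6: author = 1

Answer: cursor 1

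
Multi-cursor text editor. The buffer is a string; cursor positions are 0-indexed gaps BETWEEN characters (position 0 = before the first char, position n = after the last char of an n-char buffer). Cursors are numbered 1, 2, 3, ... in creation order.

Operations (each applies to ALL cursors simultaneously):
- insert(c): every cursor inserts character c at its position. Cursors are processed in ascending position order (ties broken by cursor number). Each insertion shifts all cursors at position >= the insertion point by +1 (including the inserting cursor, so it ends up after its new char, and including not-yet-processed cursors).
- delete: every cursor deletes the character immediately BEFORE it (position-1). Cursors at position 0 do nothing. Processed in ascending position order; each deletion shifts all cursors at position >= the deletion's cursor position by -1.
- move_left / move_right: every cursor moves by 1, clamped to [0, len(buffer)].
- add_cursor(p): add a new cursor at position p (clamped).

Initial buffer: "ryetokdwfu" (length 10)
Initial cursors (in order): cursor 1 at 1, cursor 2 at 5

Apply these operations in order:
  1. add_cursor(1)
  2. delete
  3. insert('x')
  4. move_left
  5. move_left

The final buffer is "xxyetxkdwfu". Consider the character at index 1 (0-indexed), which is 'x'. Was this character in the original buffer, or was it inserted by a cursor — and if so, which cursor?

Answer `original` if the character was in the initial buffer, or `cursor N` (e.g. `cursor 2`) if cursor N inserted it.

After op 1 (add_cursor(1)): buffer="ryetokdwfu" (len 10), cursors c1@1 c3@1 c2@5, authorship ..........
After op 2 (delete): buffer="yetkdwfu" (len 8), cursors c1@0 c3@0 c2@3, authorship ........
After op 3 (insert('x')): buffer="xxyetxkdwfu" (len 11), cursors c1@2 c3@2 c2@6, authorship 13...2.....
After op 4 (move_left): buffer="xxyetxkdwfu" (len 11), cursors c1@1 c3@1 c2@5, authorship 13...2.....
After op 5 (move_left): buffer="xxyetxkdwfu" (len 11), cursors c1@0 c3@0 c2@4, authorship 13...2.....
Authorship (.=original, N=cursor N): 1 3 . . . 2 . . . . .
Index 1: author = 3

Answer: cursor 3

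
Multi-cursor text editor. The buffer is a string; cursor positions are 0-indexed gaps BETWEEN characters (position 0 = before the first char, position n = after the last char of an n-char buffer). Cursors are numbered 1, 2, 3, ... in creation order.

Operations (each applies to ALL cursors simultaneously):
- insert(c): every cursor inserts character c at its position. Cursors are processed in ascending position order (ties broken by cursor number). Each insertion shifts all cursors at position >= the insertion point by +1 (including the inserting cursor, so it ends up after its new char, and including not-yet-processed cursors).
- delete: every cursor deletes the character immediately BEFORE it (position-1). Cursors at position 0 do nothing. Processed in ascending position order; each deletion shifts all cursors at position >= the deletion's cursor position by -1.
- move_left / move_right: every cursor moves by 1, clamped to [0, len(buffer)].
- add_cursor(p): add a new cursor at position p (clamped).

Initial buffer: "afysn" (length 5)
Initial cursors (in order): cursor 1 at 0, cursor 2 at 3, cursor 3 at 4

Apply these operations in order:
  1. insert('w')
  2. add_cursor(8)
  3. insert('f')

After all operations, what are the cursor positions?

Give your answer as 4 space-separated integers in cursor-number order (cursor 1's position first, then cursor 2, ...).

After op 1 (insert('w')): buffer="wafywswn" (len 8), cursors c1@1 c2@5 c3@7, authorship 1...2.3.
After op 2 (add_cursor(8)): buffer="wafywswn" (len 8), cursors c1@1 c2@5 c3@7 c4@8, authorship 1...2.3.
After op 3 (insert('f')): buffer="wfafywfswfnf" (len 12), cursors c1@2 c2@7 c3@10 c4@12, authorship 11...22.33.4

Answer: 2 7 10 12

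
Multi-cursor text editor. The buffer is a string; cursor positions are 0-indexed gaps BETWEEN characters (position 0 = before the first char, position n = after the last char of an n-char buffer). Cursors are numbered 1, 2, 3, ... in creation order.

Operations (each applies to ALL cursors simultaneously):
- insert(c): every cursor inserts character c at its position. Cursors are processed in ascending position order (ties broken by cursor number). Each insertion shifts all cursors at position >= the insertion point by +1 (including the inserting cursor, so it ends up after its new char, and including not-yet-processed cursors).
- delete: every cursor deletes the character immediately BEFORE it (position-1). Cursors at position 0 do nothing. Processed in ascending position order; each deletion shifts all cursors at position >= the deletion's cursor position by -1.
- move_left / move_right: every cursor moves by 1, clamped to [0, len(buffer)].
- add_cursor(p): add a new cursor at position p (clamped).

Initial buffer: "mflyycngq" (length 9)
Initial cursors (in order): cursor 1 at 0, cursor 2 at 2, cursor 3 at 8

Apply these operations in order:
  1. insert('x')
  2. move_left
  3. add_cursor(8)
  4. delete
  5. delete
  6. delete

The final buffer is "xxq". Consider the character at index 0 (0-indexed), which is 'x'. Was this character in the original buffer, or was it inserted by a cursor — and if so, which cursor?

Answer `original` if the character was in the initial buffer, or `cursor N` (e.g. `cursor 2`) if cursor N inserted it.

Answer: cursor 2

Derivation:
After op 1 (insert('x')): buffer="xmfxlyycngxq" (len 12), cursors c1@1 c2@4 c3@11, authorship 1..2......3.
After op 2 (move_left): buffer="xmfxlyycngxq" (len 12), cursors c1@0 c2@3 c3@10, authorship 1..2......3.
After op 3 (add_cursor(8)): buffer="xmfxlyycngxq" (len 12), cursors c1@0 c2@3 c4@8 c3@10, authorship 1..2......3.
After op 4 (delete): buffer="xmxlyynxq" (len 9), cursors c1@0 c2@2 c4@6 c3@7, authorship 1.2....3.
After op 5 (delete): buffer="xxlyxq" (len 6), cursors c1@0 c2@1 c3@4 c4@4, authorship 12..3.
After op 6 (delete): buffer="xxq" (len 3), cursors c1@0 c2@0 c3@1 c4@1, authorship 23.
Authorship (.=original, N=cursor N): 2 3 .
Index 0: author = 2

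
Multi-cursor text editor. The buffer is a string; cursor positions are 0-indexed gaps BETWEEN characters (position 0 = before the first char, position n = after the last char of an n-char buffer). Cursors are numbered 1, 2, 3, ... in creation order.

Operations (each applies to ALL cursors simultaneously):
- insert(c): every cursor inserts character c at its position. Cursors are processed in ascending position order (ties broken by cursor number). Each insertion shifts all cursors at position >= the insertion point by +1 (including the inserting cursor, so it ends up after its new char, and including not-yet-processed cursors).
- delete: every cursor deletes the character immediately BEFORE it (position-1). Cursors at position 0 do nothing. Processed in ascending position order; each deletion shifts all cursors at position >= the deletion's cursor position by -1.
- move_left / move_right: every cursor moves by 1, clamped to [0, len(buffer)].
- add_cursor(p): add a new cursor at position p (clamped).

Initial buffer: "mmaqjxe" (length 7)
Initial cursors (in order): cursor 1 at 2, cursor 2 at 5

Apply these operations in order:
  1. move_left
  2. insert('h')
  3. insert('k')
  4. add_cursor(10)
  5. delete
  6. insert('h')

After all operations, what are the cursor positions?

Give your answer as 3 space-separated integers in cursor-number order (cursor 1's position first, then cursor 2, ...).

Answer: 3 8 10

Derivation:
After op 1 (move_left): buffer="mmaqjxe" (len 7), cursors c1@1 c2@4, authorship .......
After op 2 (insert('h')): buffer="mhmaqhjxe" (len 9), cursors c1@2 c2@6, authorship .1...2...
After op 3 (insert('k')): buffer="mhkmaqhkjxe" (len 11), cursors c1@3 c2@8, authorship .11...22...
After op 4 (add_cursor(10)): buffer="mhkmaqhkjxe" (len 11), cursors c1@3 c2@8 c3@10, authorship .11...22...
After op 5 (delete): buffer="mhmaqhje" (len 8), cursors c1@2 c2@6 c3@7, authorship .1...2..
After op 6 (insert('h')): buffer="mhhmaqhhjhe" (len 11), cursors c1@3 c2@8 c3@10, authorship .11...22.3.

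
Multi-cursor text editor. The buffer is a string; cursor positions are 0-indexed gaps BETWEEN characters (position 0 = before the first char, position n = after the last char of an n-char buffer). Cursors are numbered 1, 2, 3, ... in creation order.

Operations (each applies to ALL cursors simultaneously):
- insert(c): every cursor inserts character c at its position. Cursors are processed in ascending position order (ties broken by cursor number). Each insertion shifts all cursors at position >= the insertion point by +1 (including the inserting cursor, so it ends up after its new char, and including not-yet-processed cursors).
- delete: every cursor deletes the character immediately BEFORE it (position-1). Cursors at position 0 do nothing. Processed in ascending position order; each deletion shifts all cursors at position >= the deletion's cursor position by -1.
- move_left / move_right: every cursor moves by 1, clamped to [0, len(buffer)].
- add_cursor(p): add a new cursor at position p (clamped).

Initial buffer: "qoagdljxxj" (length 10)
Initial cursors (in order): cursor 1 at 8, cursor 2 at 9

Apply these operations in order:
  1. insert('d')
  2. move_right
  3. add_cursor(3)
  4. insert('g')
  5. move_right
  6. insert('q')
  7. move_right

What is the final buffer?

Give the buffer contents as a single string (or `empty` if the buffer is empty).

After op 1 (insert('d')): buffer="qoagdljxdxdj" (len 12), cursors c1@9 c2@11, authorship ........1.2.
After op 2 (move_right): buffer="qoagdljxdxdj" (len 12), cursors c1@10 c2@12, authorship ........1.2.
After op 3 (add_cursor(3)): buffer="qoagdljxdxdj" (len 12), cursors c3@3 c1@10 c2@12, authorship ........1.2.
After op 4 (insert('g')): buffer="qoaggdljxdxgdjg" (len 15), cursors c3@4 c1@12 c2@15, authorship ...3.....1.12.2
After op 5 (move_right): buffer="qoaggdljxdxgdjg" (len 15), cursors c3@5 c1@13 c2@15, authorship ...3.....1.12.2
After op 6 (insert('q')): buffer="qoaggqdljxdxgdqjgq" (len 18), cursors c3@6 c1@15 c2@18, authorship ...3.3....1.121.22
After op 7 (move_right): buffer="qoaggqdljxdxgdqjgq" (len 18), cursors c3@7 c1@16 c2@18, authorship ...3.3....1.121.22

Answer: qoaggqdljxdxgdqjgq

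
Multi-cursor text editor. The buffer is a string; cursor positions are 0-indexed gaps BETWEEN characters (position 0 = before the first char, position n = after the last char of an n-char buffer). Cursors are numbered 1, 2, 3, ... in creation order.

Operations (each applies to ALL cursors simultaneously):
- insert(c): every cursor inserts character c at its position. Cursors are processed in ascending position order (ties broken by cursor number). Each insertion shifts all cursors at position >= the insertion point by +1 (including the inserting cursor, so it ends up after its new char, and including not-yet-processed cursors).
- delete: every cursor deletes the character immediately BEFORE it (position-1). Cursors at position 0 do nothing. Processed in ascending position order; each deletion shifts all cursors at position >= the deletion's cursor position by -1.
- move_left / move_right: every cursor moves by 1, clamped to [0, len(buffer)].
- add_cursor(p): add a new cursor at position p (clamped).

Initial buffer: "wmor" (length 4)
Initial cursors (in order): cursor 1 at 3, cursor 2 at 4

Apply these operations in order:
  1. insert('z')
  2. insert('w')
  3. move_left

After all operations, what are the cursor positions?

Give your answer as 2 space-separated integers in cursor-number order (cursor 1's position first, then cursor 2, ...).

Answer: 4 7

Derivation:
After op 1 (insert('z')): buffer="wmozrz" (len 6), cursors c1@4 c2@6, authorship ...1.2
After op 2 (insert('w')): buffer="wmozwrzw" (len 8), cursors c1@5 c2@8, authorship ...11.22
After op 3 (move_left): buffer="wmozwrzw" (len 8), cursors c1@4 c2@7, authorship ...11.22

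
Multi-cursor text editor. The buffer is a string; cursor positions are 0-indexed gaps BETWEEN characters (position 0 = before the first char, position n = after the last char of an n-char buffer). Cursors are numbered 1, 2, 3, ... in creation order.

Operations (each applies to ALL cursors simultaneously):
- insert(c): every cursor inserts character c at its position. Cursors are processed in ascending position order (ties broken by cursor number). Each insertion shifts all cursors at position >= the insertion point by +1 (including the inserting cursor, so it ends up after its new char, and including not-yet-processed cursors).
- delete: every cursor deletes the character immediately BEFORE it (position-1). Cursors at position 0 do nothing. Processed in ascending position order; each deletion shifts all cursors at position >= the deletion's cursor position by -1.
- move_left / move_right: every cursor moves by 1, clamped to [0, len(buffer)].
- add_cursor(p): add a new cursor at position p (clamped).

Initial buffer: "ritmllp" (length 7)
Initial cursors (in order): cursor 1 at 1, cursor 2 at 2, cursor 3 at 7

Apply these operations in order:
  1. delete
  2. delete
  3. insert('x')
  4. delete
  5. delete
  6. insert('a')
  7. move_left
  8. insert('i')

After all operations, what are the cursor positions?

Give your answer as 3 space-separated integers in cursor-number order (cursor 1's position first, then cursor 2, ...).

After op 1 (delete): buffer="tmll" (len 4), cursors c1@0 c2@0 c3@4, authorship ....
After op 2 (delete): buffer="tml" (len 3), cursors c1@0 c2@0 c3@3, authorship ...
After op 3 (insert('x')): buffer="xxtmlx" (len 6), cursors c1@2 c2@2 c3@6, authorship 12...3
After op 4 (delete): buffer="tml" (len 3), cursors c1@0 c2@0 c3@3, authorship ...
After op 5 (delete): buffer="tm" (len 2), cursors c1@0 c2@0 c3@2, authorship ..
After op 6 (insert('a')): buffer="aatma" (len 5), cursors c1@2 c2@2 c3@5, authorship 12..3
After op 7 (move_left): buffer="aatma" (len 5), cursors c1@1 c2@1 c3@4, authorship 12..3
After op 8 (insert('i')): buffer="aiiatmia" (len 8), cursors c1@3 c2@3 c3@7, authorship 1122..33

Answer: 3 3 7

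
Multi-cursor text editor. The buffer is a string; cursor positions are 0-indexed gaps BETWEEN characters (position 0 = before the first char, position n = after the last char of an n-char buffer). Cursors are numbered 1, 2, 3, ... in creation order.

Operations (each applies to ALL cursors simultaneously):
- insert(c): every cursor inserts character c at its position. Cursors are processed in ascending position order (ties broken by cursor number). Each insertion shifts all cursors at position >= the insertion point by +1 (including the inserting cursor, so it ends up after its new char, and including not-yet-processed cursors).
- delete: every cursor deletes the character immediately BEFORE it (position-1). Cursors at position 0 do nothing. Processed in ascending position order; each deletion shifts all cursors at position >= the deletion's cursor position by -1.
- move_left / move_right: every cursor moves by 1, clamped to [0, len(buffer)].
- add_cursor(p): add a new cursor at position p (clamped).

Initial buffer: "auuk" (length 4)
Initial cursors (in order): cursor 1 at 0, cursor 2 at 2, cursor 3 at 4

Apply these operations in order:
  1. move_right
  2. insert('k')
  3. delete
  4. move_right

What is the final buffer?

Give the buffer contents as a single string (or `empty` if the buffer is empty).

After op 1 (move_right): buffer="auuk" (len 4), cursors c1@1 c2@3 c3@4, authorship ....
After op 2 (insert('k')): buffer="akuukkk" (len 7), cursors c1@2 c2@5 c3@7, authorship .1..2.3
After op 3 (delete): buffer="auuk" (len 4), cursors c1@1 c2@3 c3@4, authorship ....
After op 4 (move_right): buffer="auuk" (len 4), cursors c1@2 c2@4 c3@4, authorship ....

Answer: auuk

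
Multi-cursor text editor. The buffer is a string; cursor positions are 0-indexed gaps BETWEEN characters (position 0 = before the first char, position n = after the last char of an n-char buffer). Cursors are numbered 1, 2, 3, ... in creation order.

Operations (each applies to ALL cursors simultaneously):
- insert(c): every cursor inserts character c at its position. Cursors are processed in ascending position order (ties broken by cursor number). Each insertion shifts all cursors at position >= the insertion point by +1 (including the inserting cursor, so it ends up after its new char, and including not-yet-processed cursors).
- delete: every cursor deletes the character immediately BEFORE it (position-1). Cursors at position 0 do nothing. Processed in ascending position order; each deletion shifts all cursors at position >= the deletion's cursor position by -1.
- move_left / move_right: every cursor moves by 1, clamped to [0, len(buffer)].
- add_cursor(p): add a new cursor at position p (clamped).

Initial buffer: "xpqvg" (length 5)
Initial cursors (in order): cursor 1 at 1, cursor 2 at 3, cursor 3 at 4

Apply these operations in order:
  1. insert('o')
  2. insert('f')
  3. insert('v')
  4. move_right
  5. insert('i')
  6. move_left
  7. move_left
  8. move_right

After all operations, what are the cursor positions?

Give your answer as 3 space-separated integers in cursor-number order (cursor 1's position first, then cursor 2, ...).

Answer: 5 11 16

Derivation:
After op 1 (insert('o')): buffer="xopqovog" (len 8), cursors c1@2 c2@5 c3@7, authorship .1..2.3.
After op 2 (insert('f')): buffer="xofpqofvofg" (len 11), cursors c1@3 c2@7 c3@10, authorship .11..22.33.
After op 3 (insert('v')): buffer="xofvpqofvvofvg" (len 14), cursors c1@4 c2@9 c3@13, authorship .111..222.333.
After op 4 (move_right): buffer="xofvpqofvvofvg" (len 14), cursors c1@5 c2@10 c3@14, authorship .111..222.333.
After op 5 (insert('i')): buffer="xofvpiqofvviofvgi" (len 17), cursors c1@6 c2@12 c3@17, authorship .111.1.222.2333.3
After op 6 (move_left): buffer="xofvpiqofvviofvgi" (len 17), cursors c1@5 c2@11 c3@16, authorship .111.1.222.2333.3
After op 7 (move_left): buffer="xofvpiqofvviofvgi" (len 17), cursors c1@4 c2@10 c3@15, authorship .111.1.222.2333.3
After op 8 (move_right): buffer="xofvpiqofvviofvgi" (len 17), cursors c1@5 c2@11 c3@16, authorship .111.1.222.2333.3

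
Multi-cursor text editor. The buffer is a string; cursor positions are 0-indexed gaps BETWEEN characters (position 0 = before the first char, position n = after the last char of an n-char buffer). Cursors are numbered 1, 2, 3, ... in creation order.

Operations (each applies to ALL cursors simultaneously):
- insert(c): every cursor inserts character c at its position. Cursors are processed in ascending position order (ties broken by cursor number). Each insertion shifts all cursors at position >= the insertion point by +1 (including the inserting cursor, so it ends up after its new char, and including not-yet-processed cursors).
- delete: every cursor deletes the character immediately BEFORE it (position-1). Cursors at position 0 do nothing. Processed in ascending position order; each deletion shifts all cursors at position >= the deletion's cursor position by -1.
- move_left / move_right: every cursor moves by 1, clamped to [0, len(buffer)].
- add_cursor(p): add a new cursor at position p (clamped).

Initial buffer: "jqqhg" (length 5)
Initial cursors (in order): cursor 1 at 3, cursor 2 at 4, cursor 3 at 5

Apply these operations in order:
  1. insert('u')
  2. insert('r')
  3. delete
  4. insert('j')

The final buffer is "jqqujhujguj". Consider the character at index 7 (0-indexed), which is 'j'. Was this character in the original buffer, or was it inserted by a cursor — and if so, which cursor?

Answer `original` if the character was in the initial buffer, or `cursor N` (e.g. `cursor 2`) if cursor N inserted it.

After op 1 (insert('u')): buffer="jqquhugu" (len 8), cursors c1@4 c2@6 c3@8, authorship ...1.2.3
After op 2 (insert('r')): buffer="jqqurhurgur" (len 11), cursors c1@5 c2@8 c3@11, authorship ...11.22.33
After op 3 (delete): buffer="jqquhugu" (len 8), cursors c1@4 c2@6 c3@8, authorship ...1.2.3
After op 4 (insert('j')): buffer="jqqujhujguj" (len 11), cursors c1@5 c2@8 c3@11, authorship ...11.22.33
Authorship (.=original, N=cursor N): . . . 1 1 . 2 2 . 3 3
Index 7: author = 2

Answer: cursor 2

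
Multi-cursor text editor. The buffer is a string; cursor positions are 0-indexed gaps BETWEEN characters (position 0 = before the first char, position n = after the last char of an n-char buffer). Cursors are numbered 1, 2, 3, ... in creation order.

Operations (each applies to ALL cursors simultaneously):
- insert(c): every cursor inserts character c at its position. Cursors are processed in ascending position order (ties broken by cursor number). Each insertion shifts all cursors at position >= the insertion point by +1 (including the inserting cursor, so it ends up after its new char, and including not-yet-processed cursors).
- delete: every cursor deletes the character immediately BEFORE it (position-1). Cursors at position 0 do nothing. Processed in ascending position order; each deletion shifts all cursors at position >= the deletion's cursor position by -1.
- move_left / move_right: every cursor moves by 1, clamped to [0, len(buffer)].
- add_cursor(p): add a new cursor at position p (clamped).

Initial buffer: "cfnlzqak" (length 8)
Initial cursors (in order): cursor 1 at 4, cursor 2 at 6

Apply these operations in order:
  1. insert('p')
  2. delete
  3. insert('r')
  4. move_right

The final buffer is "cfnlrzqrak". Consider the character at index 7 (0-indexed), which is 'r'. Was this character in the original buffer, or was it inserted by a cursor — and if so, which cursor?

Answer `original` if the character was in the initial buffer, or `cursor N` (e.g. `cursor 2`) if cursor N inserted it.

Answer: cursor 2

Derivation:
After op 1 (insert('p')): buffer="cfnlpzqpak" (len 10), cursors c1@5 c2@8, authorship ....1..2..
After op 2 (delete): buffer="cfnlzqak" (len 8), cursors c1@4 c2@6, authorship ........
After op 3 (insert('r')): buffer="cfnlrzqrak" (len 10), cursors c1@5 c2@8, authorship ....1..2..
After op 4 (move_right): buffer="cfnlrzqrak" (len 10), cursors c1@6 c2@9, authorship ....1..2..
Authorship (.=original, N=cursor N): . . . . 1 . . 2 . .
Index 7: author = 2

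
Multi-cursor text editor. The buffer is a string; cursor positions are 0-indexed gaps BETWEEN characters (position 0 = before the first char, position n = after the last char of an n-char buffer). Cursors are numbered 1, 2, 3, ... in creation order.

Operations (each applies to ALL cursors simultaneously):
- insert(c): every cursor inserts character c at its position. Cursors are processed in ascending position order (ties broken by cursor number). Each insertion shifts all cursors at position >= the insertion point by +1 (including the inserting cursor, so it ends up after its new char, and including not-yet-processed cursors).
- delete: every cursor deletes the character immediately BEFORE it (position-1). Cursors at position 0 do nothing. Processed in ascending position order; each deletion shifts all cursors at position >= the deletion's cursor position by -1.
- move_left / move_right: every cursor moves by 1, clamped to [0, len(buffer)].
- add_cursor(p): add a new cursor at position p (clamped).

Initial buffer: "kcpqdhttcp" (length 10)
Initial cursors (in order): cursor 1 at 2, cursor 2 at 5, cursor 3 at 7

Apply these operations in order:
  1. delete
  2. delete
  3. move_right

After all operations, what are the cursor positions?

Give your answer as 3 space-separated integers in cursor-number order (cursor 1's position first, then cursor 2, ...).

After op 1 (delete): buffer="kpqhtcp" (len 7), cursors c1@1 c2@3 c3@4, authorship .......
After op 2 (delete): buffer="ptcp" (len 4), cursors c1@0 c2@1 c3@1, authorship ....
After op 3 (move_right): buffer="ptcp" (len 4), cursors c1@1 c2@2 c3@2, authorship ....

Answer: 1 2 2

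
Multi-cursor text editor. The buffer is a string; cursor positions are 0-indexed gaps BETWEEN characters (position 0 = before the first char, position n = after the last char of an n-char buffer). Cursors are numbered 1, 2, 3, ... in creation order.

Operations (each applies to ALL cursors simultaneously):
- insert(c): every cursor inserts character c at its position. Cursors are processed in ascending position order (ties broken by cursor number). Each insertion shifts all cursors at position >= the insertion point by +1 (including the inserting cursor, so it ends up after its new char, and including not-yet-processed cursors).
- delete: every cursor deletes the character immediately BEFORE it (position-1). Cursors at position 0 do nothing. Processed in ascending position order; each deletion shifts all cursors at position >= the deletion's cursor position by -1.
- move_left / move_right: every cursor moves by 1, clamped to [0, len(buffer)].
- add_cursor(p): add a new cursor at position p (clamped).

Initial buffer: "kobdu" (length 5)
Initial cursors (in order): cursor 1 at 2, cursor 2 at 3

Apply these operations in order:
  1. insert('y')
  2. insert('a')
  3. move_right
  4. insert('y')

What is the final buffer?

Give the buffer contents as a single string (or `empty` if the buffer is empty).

Answer: koyabyyadyu

Derivation:
After op 1 (insert('y')): buffer="koybydu" (len 7), cursors c1@3 c2@5, authorship ..1.2..
After op 2 (insert('a')): buffer="koyabyadu" (len 9), cursors c1@4 c2@7, authorship ..11.22..
After op 3 (move_right): buffer="koyabyadu" (len 9), cursors c1@5 c2@8, authorship ..11.22..
After op 4 (insert('y')): buffer="koyabyyadyu" (len 11), cursors c1@6 c2@10, authorship ..11.122.2.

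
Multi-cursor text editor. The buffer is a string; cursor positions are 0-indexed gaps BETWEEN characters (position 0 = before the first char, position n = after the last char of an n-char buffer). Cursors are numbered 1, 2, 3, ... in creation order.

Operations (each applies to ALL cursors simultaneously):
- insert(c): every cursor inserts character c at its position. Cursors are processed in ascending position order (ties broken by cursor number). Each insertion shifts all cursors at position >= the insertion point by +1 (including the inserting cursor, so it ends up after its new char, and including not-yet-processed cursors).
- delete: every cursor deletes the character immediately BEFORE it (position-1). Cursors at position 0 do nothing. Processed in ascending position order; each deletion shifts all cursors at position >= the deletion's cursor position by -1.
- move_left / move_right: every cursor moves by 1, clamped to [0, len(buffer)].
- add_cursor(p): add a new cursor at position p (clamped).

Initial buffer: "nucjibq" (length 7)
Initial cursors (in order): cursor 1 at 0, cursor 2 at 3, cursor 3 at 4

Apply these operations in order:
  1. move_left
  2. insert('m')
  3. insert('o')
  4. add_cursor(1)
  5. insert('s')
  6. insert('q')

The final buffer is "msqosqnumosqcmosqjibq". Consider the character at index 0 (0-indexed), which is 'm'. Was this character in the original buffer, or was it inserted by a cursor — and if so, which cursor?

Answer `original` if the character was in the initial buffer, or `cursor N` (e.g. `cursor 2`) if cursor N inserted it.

Answer: cursor 1

Derivation:
After op 1 (move_left): buffer="nucjibq" (len 7), cursors c1@0 c2@2 c3@3, authorship .......
After op 2 (insert('m')): buffer="mnumcmjibq" (len 10), cursors c1@1 c2@4 c3@6, authorship 1..2.3....
After op 3 (insert('o')): buffer="monumocmojibq" (len 13), cursors c1@2 c2@6 c3@9, authorship 11..22.33....
After op 4 (add_cursor(1)): buffer="monumocmojibq" (len 13), cursors c4@1 c1@2 c2@6 c3@9, authorship 11..22.33....
After op 5 (insert('s')): buffer="msosnumoscmosjibq" (len 17), cursors c4@2 c1@4 c2@9 c3@13, authorship 1411..222.333....
After op 6 (insert('q')): buffer="msqosqnumosqcmosqjibq" (len 21), cursors c4@3 c1@6 c2@12 c3@17, authorship 144111..2222.3333....
Authorship (.=original, N=cursor N): 1 4 4 1 1 1 . . 2 2 2 2 . 3 3 3 3 . . . .
Index 0: author = 1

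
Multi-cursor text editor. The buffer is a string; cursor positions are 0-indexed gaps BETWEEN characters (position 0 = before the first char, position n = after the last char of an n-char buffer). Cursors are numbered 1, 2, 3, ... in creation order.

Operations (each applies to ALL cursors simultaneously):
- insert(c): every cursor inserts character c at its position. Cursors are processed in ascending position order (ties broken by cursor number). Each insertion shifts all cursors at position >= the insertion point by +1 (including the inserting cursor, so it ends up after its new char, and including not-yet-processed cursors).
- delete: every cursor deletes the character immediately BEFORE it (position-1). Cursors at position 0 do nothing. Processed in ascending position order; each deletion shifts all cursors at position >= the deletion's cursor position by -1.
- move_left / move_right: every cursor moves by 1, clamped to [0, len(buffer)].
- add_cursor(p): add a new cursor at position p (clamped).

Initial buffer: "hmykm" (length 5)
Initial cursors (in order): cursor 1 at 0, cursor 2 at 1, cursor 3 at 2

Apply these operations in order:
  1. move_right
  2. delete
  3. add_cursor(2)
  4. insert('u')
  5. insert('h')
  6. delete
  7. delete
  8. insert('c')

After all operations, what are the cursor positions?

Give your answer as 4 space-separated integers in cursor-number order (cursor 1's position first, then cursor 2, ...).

After op 1 (move_right): buffer="hmykm" (len 5), cursors c1@1 c2@2 c3@3, authorship .....
After op 2 (delete): buffer="km" (len 2), cursors c1@0 c2@0 c3@0, authorship ..
After op 3 (add_cursor(2)): buffer="km" (len 2), cursors c1@0 c2@0 c3@0 c4@2, authorship ..
After op 4 (insert('u')): buffer="uuukmu" (len 6), cursors c1@3 c2@3 c3@3 c4@6, authorship 123..4
After op 5 (insert('h')): buffer="uuuhhhkmuh" (len 10), cursors c1@6 c2@6 c3@6 c4@10, authorship 123123..44
After op 6 (delete): buffer="uuukmu" (len 6), cursors c1@3 c2@3 c3@3 c4@6, authorship 123..4
After op 7 (delete): buffer="km" (len 2), cursors c1@0 c2@0 c3@0 c4@2, authorship ..
After op 8 (insert('c')): buffer="ccckmc" (len 6), cursors c1@3 c2@3 c3@3 c4@6, authorship 123..4

Answer: 3 3 3 6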